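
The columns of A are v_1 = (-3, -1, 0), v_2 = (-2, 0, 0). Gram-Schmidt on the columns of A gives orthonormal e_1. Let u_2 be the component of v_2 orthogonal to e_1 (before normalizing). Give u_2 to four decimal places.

v_1 = (-3, -1, 0); ‖v_1‖ = 3.1623, so e_1 = (-0.9487, -0.3162, 0.0000).
e_1·v_2 = (-0.9487)·(-2) + (-0.3162)·0 + 0.0000·0 = 1.8974.
u_2 = v_2 − 1.8974·e_1 = (-0.2000, 0.6000, 0.0000).

u_2 = (-0.2000, 0.6000, 0.0000)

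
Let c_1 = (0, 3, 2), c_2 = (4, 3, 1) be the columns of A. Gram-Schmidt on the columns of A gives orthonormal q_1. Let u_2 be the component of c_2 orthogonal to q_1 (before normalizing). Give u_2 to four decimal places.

c_1 = (0, 3, 2); ‖c_1‖ = 3.6056, so q_1 = (0.0000, 0.8321, 0.5547).
q_1·c_2 = 0.0000·4 + 0.8321·3 + 0.5547·1 = 3.0509.
u_2 = c_2 − 3.0509·q_1 = (4.0000, 0.4615, -0.6923).

u_2 = (4.0000, 0.4615, -0.6923)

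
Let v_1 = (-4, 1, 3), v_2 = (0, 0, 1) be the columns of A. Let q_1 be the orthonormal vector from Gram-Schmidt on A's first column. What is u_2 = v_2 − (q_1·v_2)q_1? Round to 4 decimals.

v_1 = (-4, 1, 3); ‖v_1‖ = 5.0990, so q_1 = (-0.7845, 0.1961, 0.5883).
q_1·v_2 = (-0.7845)·0 + 0.1961·0 + 0.5883·1 = 0.5883.
u_2 = v_2 − 0.5883·q_1 = (0.4615, -0.1154, 0.6538).

u_2 = (0.4615, -0.1154, 0.6538)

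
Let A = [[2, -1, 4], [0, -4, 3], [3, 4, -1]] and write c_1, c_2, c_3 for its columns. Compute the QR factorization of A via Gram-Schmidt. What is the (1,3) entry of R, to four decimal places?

c_1 = (2, 0, 3); ‖c_1‖ = 3.6056, so e_1 = (0.5547, 0.0000, 0.8321).
r_{13} = e_1·c_3 = 1.3868.

r_{13} = 1.3868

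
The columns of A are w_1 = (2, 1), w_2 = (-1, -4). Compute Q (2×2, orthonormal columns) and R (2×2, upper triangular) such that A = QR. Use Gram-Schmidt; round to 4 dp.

Q = [[0.8944, 0.4472], [0.4472, -0.8944]], R = [[2.2361, -2.6833], [0.0000, 3.1305]]

w_1 = (2, 1); ‖w_1‖ = 2.2361, so q_1 = (0.8944, 0.4472).
q_1·w_2 = 0.8944·(-1) + 0.4472·(-4) = -2.6833.
u_2 = w_2 + 2.6833·q_1 = (1.4000, -2.8000).
‖u_2‖ = 3.1305, so q_2 = (0.4472, -0.8944).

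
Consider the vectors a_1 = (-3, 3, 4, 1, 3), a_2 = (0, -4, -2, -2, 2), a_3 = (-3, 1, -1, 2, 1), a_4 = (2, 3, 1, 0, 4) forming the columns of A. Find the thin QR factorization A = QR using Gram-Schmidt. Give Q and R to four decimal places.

a_1 = (-3, 3, 4, 1, 3); ‖a_1‖ = 6.6332, so q_1 = (-0.4523, 0.4523, 0.6030, 0.1508, 0.4523).
q_1·a_2 = (-0.4523)·0 + 0.4523·(-4) + 0.6030·(-2) + 0.1508·(-2) + 0.4523·2 = -2.4121.
u_2 = a_2 + 2.4121·q_1 = (-1.0909, -2.9091, -0.5455, -1.6364, 3.0909).
‖u_2‖ = 4.7098, so q_2 = (-0.2316, -0.6177, -0.1158, -0.3474, 0.6563).
q_1·a_3 = (-0.4523)·(-3) + 0.4523·1 + 0.6030·(-1) + 0.1508·2 + 0.4523·1 = 1.9598; q_2·a_3 = (-0.2316)·(-3) + (-0.6177)·1 + (-0.1158)·(-1) + (-0.3474)·2 + 0.6563·1 = 0.1544.
u_3 = a_3 − 1.9598·q_1 − 0.1544·q_2 = (-2.0779, 0.2090, -2.1639, 1.7582, 0.0123).
‖u_3‖ = 3.4836, so q_3 = (-0.5965, 0.0600, -0.6212, 0.5047, 0.0035).
q_1·a_4 = (-0.4523)·2 + 0.4523·3 + 0.6030·1 + 0.1508·0 + 0.4523·4 = 2.8644; q_2·a_4 = (-0.2316)·2 + (-0.6177)·3 + (-0.1158)·1 + (-0.3474)·0 + 0.6563·4 = 0.1930; q_3·a_4 = (-0.5965)·2 + 0.0600·3 + (-0.6212)·1 + 0.5047·0 + 0.0035·4 = -1.6200.
u_4 = a_4 − 2.8644·q_1 − 0.1930·q_2 + 1.6200·q_3 = (2.3739, 1.9210, -1.7112, 0.4529, 2.5836).
‖u_4‖ = 4.3742, so q_4 = (0.5427, 0.4392, -0.3912, 0.1035, 0.5906).

Q = [[-0.4523, -0.2316, -0.5965, 0.5427], [0.4523, -0.6177, 0.0600, 0.4392], [0.6030, -0.1158, -0.6212, -0.3912], [0.1508, -0.3474, 0.5047, 0.1035], [0.4523, 0.6563, 0.0035, 0.5906]], R = [[6.6332, -2.4121, 1.9598, 2.8644], [0.0000, 4.7098, 0.1544, 0.1930], [0.0000, 0.0000, 3.4836, -1.6200], [0.0000, 0.0000, 0.0000, 4.3742]]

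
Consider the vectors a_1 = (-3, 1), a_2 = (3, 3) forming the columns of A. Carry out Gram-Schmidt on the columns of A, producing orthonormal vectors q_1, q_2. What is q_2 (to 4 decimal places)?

a_1 = (-3, 1); ‖a_1‖ = 3.1623, so q_1 = (-0.9487, 0.3162).
q_1·a_2 = (-0.9487)·3 + 0.3162·3 = -1.8974.
u_2 = a_2 + 1.8974·q_1 = (1.2000, 3.6000).
‖u_2‖ = 3.7947, so q_2 = (0.3162, 0.9487).

q_2 = (0.3162, 0.9487)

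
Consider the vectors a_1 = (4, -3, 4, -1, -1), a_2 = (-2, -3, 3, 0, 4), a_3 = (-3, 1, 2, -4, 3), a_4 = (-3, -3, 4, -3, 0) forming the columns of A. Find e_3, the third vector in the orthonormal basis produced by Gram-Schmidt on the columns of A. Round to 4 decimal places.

a_1 = (4, -3, 4, -1, -1); ‖a_1‖ = 6.5574, so e_1 = (0.6100, -0.4575, 0.6100, -0.1525, -0.1525).
e_1·a_2 = 0.6100·(-2) + (-0.4575)·(-3) + 0.6100·3 + (-0.1525)·0 + (-0.1525)·4 = 1.3725.
u_2 = a_2 − 1.3725·e_1 = (-2.8372, -2.3721, 2.1628, 0.2093, 4.2093).
‖u_2‖ = 6.0097, so e_2 = (-0.4721, -0.3947, 0.3599, 0.0348, 0.7004).
e_1·a_3 = 0.6100·(-3) + (-0.4575)·1 + 0.6100·2 + (-0.1525)·(-4) + (-0.1525)·3 = -0.9150; e_2·a_3 = (-0.4721)·(-3) + (-0.3947)·1 + 0.3599·2 + 0.0348·(-4) + 0.7004·3 = 3.7033.
u_3 = a_3 + 0.9150·e_1 − 3.7033·e_2 = (-0.6935, 2.0431, 1.2254, -4.2685, 0.2666).
‖u_3‖ = 4.9445, so e_3 = (-0.1403, 0.4132, 0.2478, -0.8633, 0.0539).

e_3 = (-0.1403, 0.4132, 0.2478, -0.8633, 0.0539)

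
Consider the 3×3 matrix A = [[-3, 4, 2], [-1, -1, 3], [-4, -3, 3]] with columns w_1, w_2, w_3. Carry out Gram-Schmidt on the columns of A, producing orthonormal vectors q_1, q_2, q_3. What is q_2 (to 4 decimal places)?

q_1 = w_1/‖w_1‖ = (-3, -1, -4)/5.0990 = (-0.5883, -0.1961, -0.7845).
r_{12} = q_1·w_2 = 0.1961.
u_2 = w_2 − 0.1961·q_1 = (4.1154, -0.9615, -2.8462).
‖u_2‖ = 5.0952, so q_2 = (0.8077, -0.1887, -0.5586).

q_2 = (0.8077, -0.1887, -0.5586)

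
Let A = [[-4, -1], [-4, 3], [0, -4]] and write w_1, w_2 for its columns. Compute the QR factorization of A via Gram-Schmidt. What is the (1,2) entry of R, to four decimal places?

r_{12} = -1.4142

w_1 = (-4, -4, 0); ‖w_1‖ = 5.6569, so q_1 = (-0.7071, -0.7071, 0.0000).
r_{12} = q_1·w_2 = -1.4142.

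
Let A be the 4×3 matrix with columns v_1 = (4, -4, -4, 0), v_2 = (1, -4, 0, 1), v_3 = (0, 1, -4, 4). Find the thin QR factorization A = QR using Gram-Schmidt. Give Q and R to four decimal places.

q_1 = v_1/‖v_1‖ = (4, -4, -4, 0)/6.9282 = (0.5774, -0.5774, -0.5774, 0.0000).
r_{12} = q_1·v_2 = 2.8868.
u_2 = v_2 − 2.8868·q_1 = (-0.6667, -2.3333, 1.6667, 1.0000).
‖u_2‖ = 3.1091, so q_2 = (-0.2144, -0.7505, 0.5361, 0.3216).
r_{13} = q_1·v_3 = 1.7321; r_{23} = q_2·v_3 = -1.6082.
u_3 = v_3 − 1.7321·q_1 + 1.6082·q_2 = (-1.3448, 0.7931, -2.1379, 4.5172).
‖u_3‖ = 5.2358, so q_3 = (-0.2569, 0.1515, -0.4083, 0.8628).

Q = [[0.5774, -0.2144, -0.2569], [-0.5774, -0.7505, 0.1515], [-0.5774, 0.5361, -0.4083], [0.0000, 0.3216, 0.8628]], R = [[6.9282, 2.8868, 1.7321], [0.0000, 3.1091, -1.6082], [0.0000, 0.0000, 5.2358]]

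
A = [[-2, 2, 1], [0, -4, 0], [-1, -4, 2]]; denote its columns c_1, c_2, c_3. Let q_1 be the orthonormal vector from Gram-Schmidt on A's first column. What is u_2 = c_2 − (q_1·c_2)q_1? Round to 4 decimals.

c_1 = (-2, 0, -1); ‖c_1‖ = 2.2361, so q_1 = (-0.8944, 0.0000, -0.4472).
q_1·c_2 = (-0.8944)·2 + 0.0000·(-4) + (-0.4472)·(-4) = 0.0000.
u_2 = c_2 + 0.0000·q_1 = (2.0000, -4.0000, -4.0000).

u_2 = (2.0000, -4.0000, -4.0000)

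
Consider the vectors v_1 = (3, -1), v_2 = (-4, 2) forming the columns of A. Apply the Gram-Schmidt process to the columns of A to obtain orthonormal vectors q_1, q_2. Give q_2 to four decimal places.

v_1 = (3, -1); ‖v_1‖ = 3.1623, so q_1 = (0.9487, -0.3162).
q_1·v_2 = 0.9487·(-4) + (-0.3162)·2 = -4.4272.
u_2 = v_2 + 4.4272·q_1 = (0.2000, 0.6000).
‖u_2‖ = 0.6325, so q_2 = (0.3162, 0.9487).

q_2 = (0.3162, 0.9487)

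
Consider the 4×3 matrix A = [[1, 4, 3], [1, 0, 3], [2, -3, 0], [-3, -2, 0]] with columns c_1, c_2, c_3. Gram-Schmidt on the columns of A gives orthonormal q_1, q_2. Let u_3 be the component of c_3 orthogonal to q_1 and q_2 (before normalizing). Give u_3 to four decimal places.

q_1 = c_1/‖c_1‖ = (1, 1, 2, -3)/3.8730 = (0.2582, 0.2582, 0.5164, -0.7746).
r_{12} = q_1·c_2 = 1.0328.
u_2 = c_2 − 1.0328·q_1 = (3.7333, -0.2667, -3.5333, -1.2000).
‖u_2‖ = 5.2852, so q_2 = (0.7064, -0.0505, -0.6685, -0.2270).
r_{13} = q_1·c_3 = 1.5492; r_{23} = q_2·c_3 = 1.9678.
u_3 = c_3 − 1.5492·q_1 − 1.9678·q_2 = (1.2100, 2.6993, 0.5155, 1.6468).

u_3 = (1.2100, 2.6993, 0.5155, 1.6468)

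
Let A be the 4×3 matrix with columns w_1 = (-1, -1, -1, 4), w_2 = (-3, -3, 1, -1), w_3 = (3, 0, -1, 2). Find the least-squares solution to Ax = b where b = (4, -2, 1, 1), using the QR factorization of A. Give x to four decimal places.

x = (-0.6237, 0.9238, 1.9877)

q_1 = w_1/‖w_1‖ = (-1, -1, -1, 4)/4.3589 = (-0.2294, -0.2294, -0.2294, 0.9177).
r_{12} = q_1·w_2 = 0.2294.
u_2 = w_2 − 0.2294·q_1 = (-2.9474, -2.9474, 1.0526, -1.2105).
‖u_2‖ = 4.4662, so q_2 = (-0.6599, -0.6599, 0.2357, -0.2710).
r_{13} = q_1·w_3 = 1.3765; r_{23} = q_2·w_3 = -2.7575.
u_3 = w_3 − 1.3765·q_1 + 2.7575·q_2 = (1.4960, -1.5040, -0.0343, -0.0106).
‖u_3‖ = 2.1216, so q_3 = (0.7051, -0.7089, -0.0162, -0.0050).
Qᵀb = (0.2294, -1.3552, 4.2171).
Back-substitute: x_3 = 4.2171/2.1216 = 1.9877.
x_2 = (-1.3552 + 2.7575·1.9877)/4.4662 = 0.9238.
x_1 = (0.2294 − 0.2294·0.9238 − 1.3765·1.9877)/4.3589 = -0.6237.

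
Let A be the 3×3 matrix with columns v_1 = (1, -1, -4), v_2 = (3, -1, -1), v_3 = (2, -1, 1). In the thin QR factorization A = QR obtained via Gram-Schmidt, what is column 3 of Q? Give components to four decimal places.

q_3 = (-0.2592, -0.9503, 0.1728)

q_1 = v_1/‖v_1‖ = (1, -1, -4)/4.2426 = (0.2357, -0.2357, -0.9428).
r_{12} = q_1·v_2 = 1.8856.
u_2 = v_2 − 1.8856·q_1 = (2.5556, -0.5556, 0.7778).
‖u_2‖ = 2.7285, so q_2 = (0.9366, -0.2036, 0.2851).
r_{13} = q_1·v_3 = -0.2357; r_{23} = q_2·v_3 = 2.3619.
u_3 = v_3 + 0.2357·q_1 − 2.3619·q_2 = (-0.1567, -0.5746, 0.1045).
‖u_3‖ = 0.6047, so q_3 = (-0.2592, -0.9503, 0.1728).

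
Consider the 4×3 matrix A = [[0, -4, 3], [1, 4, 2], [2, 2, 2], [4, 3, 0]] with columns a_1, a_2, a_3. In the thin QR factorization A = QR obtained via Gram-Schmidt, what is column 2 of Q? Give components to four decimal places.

e_1 = a_1/‖a_1‖ = (0, 1, 2, 4)/4.5826 = (0.0000, 0.2182, 0.4364, 0.8729).
r_{12} = e_1·a_2 = 4.3644.
u_2 = a_2 − 4.3644·e_1 = (-4.0000, 3.0476, 0.0952, -0.8095).
‖u_2‖ = 5.0943, so e_2 = (-0.7852, 0.5982, 0.0187, -0.1589).

e_2 = (-0.7852, 0.5982, 0.0187, -0.1589)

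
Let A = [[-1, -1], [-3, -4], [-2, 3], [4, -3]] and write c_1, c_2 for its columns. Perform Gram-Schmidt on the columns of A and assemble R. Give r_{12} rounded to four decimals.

r_{12} = -0.9129

e_1 = c_1/‖c_1‖ = (-1, -3, -2, 4)/5.4772 = (-0.1826, -0.5477, -0.3651, 0.7303).
r_{12} = e_1·c_2 = -0.9129.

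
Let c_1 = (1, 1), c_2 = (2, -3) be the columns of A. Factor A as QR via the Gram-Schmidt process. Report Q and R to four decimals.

Q = [[0.7071, 0.7071], [0.7071, -0.7071]], R = [[1.4142, -0.7071], [0.0000, 3.5355]]

c_1 = (1, 1); ‖c_1‖ = 1.4142, so q_1 = (0.7071, 0.7071).
q_1·c_2 = 0.7071·2 + 0.7071·(-3) = -0.7071.
u_2 = c_2 + 0.7071·q_1 = (2.5000, -2.5000).
‖u_2‖ = 3.5355, so q_2 = (0.7071, -0.7071).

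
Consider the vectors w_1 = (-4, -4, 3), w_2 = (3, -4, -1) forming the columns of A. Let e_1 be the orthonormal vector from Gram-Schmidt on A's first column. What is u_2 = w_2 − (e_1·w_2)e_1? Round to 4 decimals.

u_2 = (3.0976, -3.9024, -1.0732)

e_1 = w_1/‖w_1‖ = (-4, -4, 3)/6.4031 = (-0.6247, -0.6247, 0.4685).
r_{12} = e_1·w_2 = 0.1562.
u_2 = w_2 − 0.1562·e_1 = (3.0976, -3.9024, -1.0732).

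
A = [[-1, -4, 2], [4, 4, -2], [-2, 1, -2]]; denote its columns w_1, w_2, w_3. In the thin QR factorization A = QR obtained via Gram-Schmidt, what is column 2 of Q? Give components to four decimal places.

w_1 = (-1, 4, -2); ‖w_1‖ = 4.5826, so q_1 = (-0.2182, 0.8729, -0.4364).
q_1·w_2 = (-0.2182)·(-4) + 0.8729·4 + (-0.4364)·1 = 3.9279.
u_2 = w_2 − 3.9279·q_1 = (-3.1429, 0.5714, 2.7143).
‖u_2‖ = 4.1918, so q_2 = (-0.7498, 0.1363, 0.6475).

q_2 = (-0.7498, 0.1363, 0.6475)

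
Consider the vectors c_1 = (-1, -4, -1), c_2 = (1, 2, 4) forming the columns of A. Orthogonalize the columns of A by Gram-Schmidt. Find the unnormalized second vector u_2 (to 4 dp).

u_2 = (0.2778, -0.8889, 3.2778)

e_1 = c_1/‖c_1‖ = (-1, -4, -1)/4.2426 = (-0.2357, -0.9428, -0.2357).
r_{12} = e_1·c_2 = -3.0641.
u_2 = c_2 + 3.0641·e_1 = (0.2778, -0.8889, 3.2778).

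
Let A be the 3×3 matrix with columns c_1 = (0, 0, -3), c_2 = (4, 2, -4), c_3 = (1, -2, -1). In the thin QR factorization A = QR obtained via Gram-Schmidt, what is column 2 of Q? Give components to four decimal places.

q_1 = c_1/‖c_1‖ = (0, 0, -3)/3.0000 = (0.0000, 0.0000, -1.0000).
r_{12} = q_1·c_2 = 4.0000.
u_2 = c_2 − 4.0000·q_1 = (4.0000, 2.0000, 0.0000).
‖u_2‖ = 4.4721, so q_2 = (0.8944, 0.4472, 0.0000).

q_2 = (0.8944, 0.4472, 0.0000)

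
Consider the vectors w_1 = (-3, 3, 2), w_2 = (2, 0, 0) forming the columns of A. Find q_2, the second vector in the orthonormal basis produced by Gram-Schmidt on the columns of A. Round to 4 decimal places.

q_2 = (0.7687, 0.5322, 0.3548)

w_1 = (-3, 3, 2); ‖w_1‖ = 4.6904, so q_1 = (-0.6396, 0.6396, 0.4264).
q_1·w_2 = (-0.6396)·2 + 0.6396·0 + 0.4264·0 = -1.2792.
u_2 = w_2 + 1.2792·q_1 = (1.1818, 0.8182, 0.5455).
‖u_2‖ = 1.5374, so q_2 = (0.7687, 0.5322, 0.3548).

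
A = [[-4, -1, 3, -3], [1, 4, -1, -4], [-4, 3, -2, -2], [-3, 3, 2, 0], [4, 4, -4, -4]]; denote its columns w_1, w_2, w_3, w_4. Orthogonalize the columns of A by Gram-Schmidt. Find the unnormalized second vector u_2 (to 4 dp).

u_2 = (-0.7931, 3.9483, 3.2069, 3.1552, 3.7931)

q_1 = w_1/‖w_1‖ = (-4, 1, -4, -3, 4)/7.6158 = (-0.5252, 0.1313, -0.5252, -0.3939, 0.5252).
r_{12} = q_1·w_2 = 0.3939.
u_2 = w_2 − 0.3939·q_1 = (-0.7931, 3.9483, 3.2069, 3.1552, 3.7931).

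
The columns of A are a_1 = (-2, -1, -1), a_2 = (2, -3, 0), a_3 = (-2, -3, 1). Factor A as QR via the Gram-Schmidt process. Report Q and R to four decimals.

Q = [[-0.8165, 0.4652, -0.3419], [-0.4082, -0.8840, -0.2279], [-0.4082, -0.0465, 0.9117]], R = [[2.4495, -0.4082, 2.4495], [0.0000, 3.5824, 1.6749], [0.0000, 0.0000, 2.2792]]

e_1 = a_1/‖a_1‖ = (-2, -1, -1)/2.4495 = (-0.8165, -0.4082, -0.4082).
r_{12} = e_1·a_2 = -0.4082.
u_2 = a_2 + 0.4082·e_1 = (1.6667, -3.1667, -0.1667).
‖u_2‖ = 3.5824, so e_2 = (0.4652, -0.8840, -0.0465).
r_{13} = e_1·a_3 = 2.4495; r_{23} = e_2·a_3 = 1.6749.
u_3 = a_3 − 2.4495·e_1 − 1.6749·e_2 = (-0.7792, -0.5195, 2.0779).
‖u_3‖ = 2.2792, so e_3 = (-0.3419, -0.2279, 0.9117).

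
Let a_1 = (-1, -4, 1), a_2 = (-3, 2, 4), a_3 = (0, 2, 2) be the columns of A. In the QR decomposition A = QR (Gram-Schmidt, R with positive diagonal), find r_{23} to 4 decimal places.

e_1 = a_1/‖a_1‖ = (-1, -4, 1)/4.2426 = (-0.2357, -0.9428, 0.2357).
r_{12} = e_1·a_2 = -0.2357.
u_2 = a_2 + 0.2357·e_1 = (-3.0556, 1.7778, 4.0556).
‖u_2‖ = 5.3800, so e_2 = (-0.5679, 0.3304, 0.7538).
r_{23} = e_2·a_3 = 2.1685.

r_{23} = 2.1685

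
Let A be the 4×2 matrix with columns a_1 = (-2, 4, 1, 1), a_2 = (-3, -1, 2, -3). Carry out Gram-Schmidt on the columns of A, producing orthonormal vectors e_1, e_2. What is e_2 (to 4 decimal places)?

e_2 = (-0.6072, -0.2467, 0.4080, -0.6356)

a_1 = (-2, 4, 1, 1); ‖a_1‖ = 4.6904, so e_1 = (-0.4264, 0.8528, 0.2132, 0.2132).
e_1·a_2 = (-0.4264)·(-3) + 0.8528·(-1) + 0.2132·2 + 0.2132·(-3) = 0.2132.
u_2 = a_2 − 0.2132·e_1 = (-2.9091, -1.1818, 1.9545, -3.0455).
‖u_2‖ = 4.7911, so e_2 = (-0.6072, -0.2467, 0.4080, -0.6356).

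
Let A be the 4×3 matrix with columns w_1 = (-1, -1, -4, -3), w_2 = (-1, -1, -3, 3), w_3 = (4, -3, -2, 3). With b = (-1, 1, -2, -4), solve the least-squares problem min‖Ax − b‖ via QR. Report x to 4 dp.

w_1 = (-1, -1, -4, -3); ‖w_1‖ = 5.1962, so q_1 = (-0.1925, -0.1925, -0.7698, -0.5774).
q_1·w_2 = (-0.1925)·(-1) + (-0.1925)·(-1) + (-0.7698)·(-3) + (-0.5774)·3 = 0.9623.
u_2 = w_2 − 0.9623·q_1 = (-0.8148, -0.8148, -2.2593, 3.5556).
‖u_2‖ = 4.3674, so q_2 = (-0.1866, -0.1866, -0.5173, 0.8141).
q_1·w_3 = (-0.1925)·4 + (-0.1925)·(-3) + (-0.7698)·(-2) + (-0.5774)·3 = -0.3849; q_2·w_3 = (-0.1866)·4 + (-0.1866)·(-3) + (-0.5173)·(-2) + 0.8141·3 = 3.2904.
u_3 = w_3 + 0.3849·q_1 − 3.2904·q_2 = (4.5398, -2.4602, -0.5942, 0.0990).
‖u_3‖ = 5.1986, so q_3 = (0.8733, -0.4732, -0.1143, 0.0190).
Qᵀb = (3.8490, -2.2219, -1.1941).
Back-substitute: x_3 = -1.1941/5.1986 = -0.2297.
x_2 = (-2.2219 − 3.2904·(-0.2297))/4.3674 = -0.3357.
x_1 = (3.8490 − 0.9623·(-0.3357) + 0.3849·(-0.2297))/5.1962 = 0.7859.

x = (0.7859, -0.3357, -0.2297)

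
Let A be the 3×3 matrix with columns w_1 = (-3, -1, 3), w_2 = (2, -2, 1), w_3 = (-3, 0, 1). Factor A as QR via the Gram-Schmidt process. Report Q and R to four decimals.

Q = [[-0.6882, 0.6158, -0.3835], [-0.2294, -0.6862, -0.6903], [0.6882, 0.3871, -0.6136]], R = [[4.3589, -0.2294, 2.7530], [0.0000, 2.9912, -1.4604], [0.0000, 0.0000, 0.5369]]

w_1 = (-3, -1, 3); ‖w_1‖ = 4.3589, so q_1 = (-0.6882, -0.2294, 0.6882).
q_1·w_2 = (-0.6882)·2 + (-0.2294)·(-2) + 0.6882·1 = -0.2294.
u_2 = w_2 + 0.2294·q_1 = (1.8421, -2.0526, 1.1579).
‖u_2‖ = 2.9912, so q_2 = (0.6158, -0.6862, 0.3871).
q_1·w_3 = (-0.6882)·(-3) + (-0.2294)·0 + 0.6882·1 = 2.7530; q_2·w_3 = 0.6158·(-3) + (-0.6862)·0 + 0.3871·1 = -1.4604.
u_3 = w_3 − 2.7530·q_1 + 1.4604·q_2 = (-0.2059, -0.3706, -0.3294).
‖u_3‖ = 0.5369, so q_3 = (-0.3835, -0.6903, -0.6136).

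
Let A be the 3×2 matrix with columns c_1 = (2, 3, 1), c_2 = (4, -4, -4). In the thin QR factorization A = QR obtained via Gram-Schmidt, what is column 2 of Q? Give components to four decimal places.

q_2 = (0.7804, -0.3468, -0.5203)

c_1 = (2, 3, 1); ‖c_1‖ = 3.7417, so q_1 = (0.5345, 0.8018, 0.2673).
q_1·c_2 = 0.5345·4 + 0.8018·(-4) + 0.2673·(-4) = -2.1381.
u_2 = c_2 + 2.1381·q_1 = (5.1429, -2.2857, -3.4286).
‖u_2‖ = 6.5900, so q_2 = (0.7804, -0.3468, -0.5203).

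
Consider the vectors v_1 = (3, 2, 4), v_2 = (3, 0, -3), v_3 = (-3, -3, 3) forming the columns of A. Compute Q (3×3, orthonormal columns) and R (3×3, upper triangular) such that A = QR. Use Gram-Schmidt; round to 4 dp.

Q = [[0.5571, 0.7871, 0.2649], [0.3714, 0.0492, -0.9272], [0.7428, -0.6149, 0.2649]], R = [[5.3852, -0.5571, -0.5571], [0.0000, 4.2059, -4.3535], [0.0000, 0.0000, 2.7815]]

v_1 = (3, 2, 4); ‖v_1‖ = 5.3852, so e_1 = (0.5571, 0.3714, 0.7428).
e_1·v_2 = 0.5571·3 + 0.3714·0 + 0.7428·(-3) = -0.5571.
u_2 = v_2 + 0.5571·e_1 = (3.3103, 0.2069, -2.5862).
‖u_2‖ = 4.2059, so e_2 = (0.7871, 0.0492, -0.6149).
e_1·v_3 = 0.5571·(-3) + 0.3714·(-3) + 0.7428·3 = -0.5571; e_2·v_3 = 0.7871·(-3) + 0.0492·(-3) + (-0.6149)·3 = -4.3535.
u_3 = v_3 + 0.5571·e_1 + 4.3535·e_2 = (0.7368, -2.5789, 0.7368).
‖u_3‖ = 2.7815, so e_3 = (0.2649, -0.9272, 0.2649).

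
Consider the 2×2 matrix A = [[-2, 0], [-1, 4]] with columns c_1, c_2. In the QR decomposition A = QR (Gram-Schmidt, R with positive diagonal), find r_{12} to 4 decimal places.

c_1 = (-2, -1); ‖c_1‖ = 2.2361, so e_1 = (-0.8944, -0.4472).
r_{12} = e_1·c_2 = -1.7889.

r_{12} = -1.7889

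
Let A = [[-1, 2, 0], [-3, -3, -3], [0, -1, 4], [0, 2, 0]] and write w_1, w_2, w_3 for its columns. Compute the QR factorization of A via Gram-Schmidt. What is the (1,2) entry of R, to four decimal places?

r_{12} = 2.2136

w_1 = (-1, -3, 0, 0); ‖w_1‖ = 3.1623, so q_1 = (-0.3162, -0.9487, 0.0000, 0.0000).
r_{12} = q_1·w_2 = 2.2136.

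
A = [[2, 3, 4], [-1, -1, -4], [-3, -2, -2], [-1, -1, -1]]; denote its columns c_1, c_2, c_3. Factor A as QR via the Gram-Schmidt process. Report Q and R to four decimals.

Q = [[0.5164, 0.8151, -0.1646], [-0.2582, -0.0479, -0.9625], [-0.7746, 0.5754, 0.1646], [-0.2582, -0.0479, 0.1393]], R = [[3.8730, 3.6148, 4.9058], [0.0000, 1.3904, 2.3494], [0.0000, 0.0000, 2.7228]]

c_1 = (2, -1, -3, -1); ‖c_1‖ = 3.8730, so q_1 = (0.5164, -0.2582, -0.7746, -0.2582).
q_1·c_2 = 0.5164·3 + (-0.2582)·(-1) + (-0.7746)·(-2) + (-0.2582)·(-1) = 3.6148.
u_2 = c_2 − 3.6148·q_1 = (1.1333, -0.0667, 0.8000, -0.0667).
‖u_2‖ = 1.3904, so q_2 = (0.8151, -0.0479, 0.5754, -0.0479).
q_1·c_3 = 0.5164·4 + (-0.2582)·(-4) + (-0.7746)·(-2) + (-0.2582)·(-1) = 4.9058; q_2·c_3 = 0.8151·4 + (-0.0479)·(-4) + 0.5754·(-2) + (-0.0479)·(-1) = 2.3494.
u_3 = c_3 − 4.9058·q_1 − 2.3494·q_2 = (-0.4483, -2.6207, 0.4483, 0.3793).
‖u_3‖ = 2.7228, so q_3 = (-0.1646, -0.9625, 0.1646, 0.1393).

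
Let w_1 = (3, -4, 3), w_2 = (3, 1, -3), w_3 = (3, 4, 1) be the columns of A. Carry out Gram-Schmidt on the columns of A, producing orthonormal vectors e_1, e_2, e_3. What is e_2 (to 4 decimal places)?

e_2 = (0.7789, 0.1230, -0.6149)

e_1 = w_1/‖w_1‖ = (3, -4, 3)/5.8310 = (0.5145, -0.6860, 0.5145).
r_{12} = e_1·w_2 = -0.6860.
u_2 = w_2 + 0.6860·e_1 = (3.3529, 0.5294, -2.6471).
‖u_2‖ = 4.3046, so e_2 = (0.7789, 0.1230, -0.6149).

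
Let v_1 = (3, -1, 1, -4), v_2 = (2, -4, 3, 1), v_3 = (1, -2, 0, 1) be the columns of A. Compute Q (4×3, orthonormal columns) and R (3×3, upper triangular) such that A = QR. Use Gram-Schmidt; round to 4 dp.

Q = [[0.5774, 0.1925, 0.3734], [-0.1925, -0.7057, -0.3890], [0.1925, 0.5132, -0.8246], [-0.7698, 0.4491, 0.1711]], R = [[5.1962, 1.7321, 0.1925], [0.0000, 5.1962, 2.0528], [0.0000, 0.0000, 1.3225]]

e_1 = v_1/‖v_1‖ = (3, -1, 1, -4)/5.1962 = (0.5774, -0.1925, 0.1925, -0.7698).
r_{12} = e_1·v_2 = 1.7321.
u_2 = v_2 − 1.7321·e_1 = (1.0000, -3.6667, 2.6667, 2.3333).
‖u_2‖ = 5.1962, so e_2 = (0.1925, -0.7057, 0.5132, 0.4491).
r_{13} = e_1·v_3 = 0.1925; r_{23} = e_2·v_3 = 2.0528.
u_3 = v_3 − 0.1925·e_1 − 2.0528·e_2 = (0.4938, -0.5144, -1.0905, 0.2263).
‖u_3‖ = 1.3225, so e_3 = (0.3734, -0.3890, -0.8246, 0.1711).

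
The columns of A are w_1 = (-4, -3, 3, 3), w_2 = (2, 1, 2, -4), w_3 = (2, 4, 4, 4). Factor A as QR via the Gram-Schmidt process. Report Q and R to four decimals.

Q = [[-0.6100, 0.0979, 0.3255], [-0.4575, -0.0435, 0.5986], [0.4575, 0.7452, 0.4801], [0.4575, -0.6582, 0.5525]], R = [[6.5574, -2.5925, 0.6100], [0.0000, 4.2754, 0.3699], [0.0000, 0.0000, 7.1757]]

w_1 = (-4, -3, 3, 3); ‖w_1‖ = 6.5574, so q_1 = (-0.6100, -0.4575, 0.4575, 0.4575).
q_1·w_2 = (-0.6100)·2 + (-0.4575)·1 + 0.4575·2 + 0.4575·(-4) = -2.5925.
u_2 = w_2 + 2.5925·q_1 = (0.4186, -0.1860, 3.1860, -2.8140).
‖u_2‖ = 4.2754, so q_2 = (0.0979, -0.0435, 0.7452, -0.6582).
q_1·w_3 = (-0.6100)·2 + (-0.4575)·4 + 0.4575·4 + 0.4575·4 = 0.6100; q_2·w_3 = 0.0979·2 + (-0.0435)·4 + 0.7452·4 + (-0.6582)·4 = 0.3699.
u_3 = w_3 − 0.6100·q_1 − 0.3699·q_2 = (2.3359, 4.2952, 3.4453, 3.9644).
‖u_3‖ = 7.1757, so q_3 = (0.3255, 0.5986, 0.4801, 0.5525).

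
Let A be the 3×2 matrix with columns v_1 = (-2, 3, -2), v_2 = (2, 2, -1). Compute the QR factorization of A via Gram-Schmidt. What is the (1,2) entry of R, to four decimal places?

v_1 = (-2, 3, -2); ‖v_1‖ = 4.1231, so e_1 = (-0.4851, 0.7276, -0.4851).
r_{12} = e_1·v_2 = 0.9701.

r_{12} = 0.9701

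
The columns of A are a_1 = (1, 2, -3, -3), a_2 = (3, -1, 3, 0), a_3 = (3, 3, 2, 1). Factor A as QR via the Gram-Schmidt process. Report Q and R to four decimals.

Q = [[0.2085, 0.8313, 0.1391], [0.4170, -0.0756, 0.8583], [-0.6255, 0.4858, 0.1470], [-0.6255, -0.2591, 0.4716]], R = [[4.7958, -1.6681, 0.0000], [0.0000, 4.0271, 2.9798], [0.0000, 0.0000, 3.7577]]

a_1 = (1, 2, -3, -3); ‖a_1‖ = 4.7958, so q_1 = (0.2085, 0.4170, -0.6255, -0.6255).
q_1·a_2 = 0.2085·3 + 0.4170·(-1) + (-0.6255)·3 + (-0.6255)·0 = -1.6681.
u_2 = a_2 + 1.6681·q_1 = (3.3478, -0.3043, 1.9565, -1.0435).
‖u_2‖ = 4.0271, so q_2 = (0.8313, -0.0756, 0.4858, -0.2591).
q_1·a_3 = 0.2085·3 + 0.4170·3 + (-0.6255)·2 + (-0.6255)·1 = 0.0000; q_2·a_3 = 0.8313·3 + (-0.0756)·3 + 0.4858·2 + (-0.2591)·1 = 2.9798.
u_3 = a_3 + 0.0000·q_1 − 2.9798·q_2 = (0.5228, 3.2252, 0.5523, 1.7721).
‖u_3‖ = 3.7577, so q_3 = (0.1391, 0.8583, 0.1470, 0.4716).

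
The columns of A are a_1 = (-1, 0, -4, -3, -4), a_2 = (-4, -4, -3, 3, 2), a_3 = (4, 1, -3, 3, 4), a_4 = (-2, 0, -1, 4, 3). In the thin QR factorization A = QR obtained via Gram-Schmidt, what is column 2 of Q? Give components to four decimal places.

q_2 = (-0.5477, -0.5445, -0.4213, 0.3986, 0.2593)

q_1 = a_1/‖a_1‖ = (-1, 0, -4, -3, -4)/6.4807 = (-0.1543, 0.0000, -0.6172, -0.4629, -0.6172).
r_{12} = q_1·a_2 = -0.1543.
u_2 = a_2 + 0.1543·q_1 = (-4.0238, -4.0000, -3.0952, 2.9286, 1.9048).
‖u_2‖ = 7.3468, so q_2 = (-0.5477, -0.5445, -0.4213, 0.3986, 0.2593).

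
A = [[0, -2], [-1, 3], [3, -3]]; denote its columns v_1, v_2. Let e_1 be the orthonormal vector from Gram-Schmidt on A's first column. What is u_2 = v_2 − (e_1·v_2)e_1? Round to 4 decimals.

v_1 = (0, -1, 3); ‖v_1‖ = 3.1623, so e_1 = (0.0000, -0.3162, 0.9487).
e_1·v_2 = 0.0000·(-2) + (-0.3162)·3 + 0.9487·(-3) = -3.7947.
u_2 = v_2 + 3.7947·e_1 = (-2.0000, 1.8000, 0.6000).

u_2 = (-2.0000, 1.8000, 0.6000)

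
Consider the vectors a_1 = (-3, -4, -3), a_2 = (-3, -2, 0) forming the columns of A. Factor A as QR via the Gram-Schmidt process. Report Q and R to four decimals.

a_1 = (-3, -4, -3); ‖a_1‖ = 5.8310, so e_1 = (-0.5145, -0.6860, -0.5145).
e_1·a_2 = (-0.5145)·(-3) + (-0.6860)·(-2) + (-0.5145)·0 = 2.9155.
u_2 = a_2 − 2.9155·e_1 = (-1.5000, 0.0000, 1.5000).
‖u_2‖ = 2.1213, so e_2 = (-0.7071, 0.0000, 0.7071).

Q = [[-0.5145, -0.7071], [-0.6860, 0.0000], [-0.5145, 0.7071]], R = [[5.8310, 2.9155], [0.0000, 2.1213]]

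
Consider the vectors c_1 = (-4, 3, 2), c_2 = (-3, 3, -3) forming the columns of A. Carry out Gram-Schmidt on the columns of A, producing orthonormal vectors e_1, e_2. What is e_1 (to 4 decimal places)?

e_1 = (-0.7428, 0.5571, 0.3714)

c_1 = (-4, 3, 2); ‖c_1‖ = 5.3852, so e_1 = (-0.7428, 0.5571, 0.3714).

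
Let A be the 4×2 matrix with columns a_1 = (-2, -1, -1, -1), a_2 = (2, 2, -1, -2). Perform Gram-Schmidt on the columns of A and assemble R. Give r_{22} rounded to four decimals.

a_1 = (-2, -1, -1, -1); ‖a_1‖ = 2.6458, so e_1 = (-0.7559, -0.3780, -0.3780, -0.3780).
e_1·a_2 = (-0.7559)·2 + (-0.3780)·2 + (-0.3780)·(-1) + (-0.3780)·(-2) = -1.1339.
u_2 = a_2 + 1.1339·e_1 = (1.1429, 1.5714, -1.4286, -2.4286).
r_{22} = ‖u_2‖ = 3.4226.

r_{22} = 3.4226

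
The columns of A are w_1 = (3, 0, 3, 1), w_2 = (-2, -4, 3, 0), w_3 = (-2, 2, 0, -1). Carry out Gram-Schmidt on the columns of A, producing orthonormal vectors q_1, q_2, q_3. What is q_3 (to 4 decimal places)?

q_3 = (-0.4629, 0.6440, 0.5501, -0.2616)

w_1 = (3, 0, 3, 1); ‖w_1‖ = 4.3589, so q_1 = (0.6882, 0.0000, 0.6882, 0.2294).
q_1·w_2 = 0.6882·(-2) + 0.0000·(-4) + 0.6882·3 + 0.2294·0 = 0.6882.
u_2 = w_2 − 0.6882·q_1 = (-2.4737, -4.0000, 2.5263, -0.1579).
‖u_2‖ = 5.3410, so q_2 = (-0.4631, -0.7489, 0.4730, -0.0296).
q_1·w_3 = 0.6882·(-2) + 0.0000·2 + 0.6882·0 + 0.2294·(-1) = -1.6059; q_2·w_3 = (-0.4631)·(-2) + (-0.7489)·2 + 0.4730·0 + (-0.0296)·(-1) = -0.5420.
u_3 = w_3 + 1.6059·q_1 + 0.5420·q_2 = (-1.1458, 1.5941, 1.3616, -0.6476).
‖u_3‖ = 2.4753, so q_3 = (-0.4629, 0.6440, 0.5501, -0.2616).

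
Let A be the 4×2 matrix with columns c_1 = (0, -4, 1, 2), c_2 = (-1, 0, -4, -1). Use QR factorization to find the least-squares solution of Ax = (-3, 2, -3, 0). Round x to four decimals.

e_1 = c_1/‖c_1‖ = (0, -4, 1, 2)/4.5826 = (0.0000, -0.8729, 0.2182, 0.4364).
r_{12} = e_1·c_2 = -1.3093.
u_2 = c_2 + 1.3093·e_1 = (-1.0000, -1.1429, -3.7143, -0.4286).
‖u_2‖ = 4.0356, so e_2 = (-0.2478, -0.2832, -0.9204, -0.1062).
Qᵀb = (-2.4004, 2.9382).
Back-substitute: x_2 = 2.9382/4.0356 = 0.7281.
x_1 = (-2.4004 + 1.3093·0.7281)/4.5826 = -0.3158.

x = (-0.3158, 0.7281)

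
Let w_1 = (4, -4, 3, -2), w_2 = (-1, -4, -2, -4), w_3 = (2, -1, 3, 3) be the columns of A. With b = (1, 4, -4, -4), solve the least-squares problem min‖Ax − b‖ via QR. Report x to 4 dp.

w_1 = (4, -4, 3, -2); ‖w_1‖ = 6.7082, so e_1 = (0.5963, -0.5963, 0.4472, -0.2981).
e_1·w_2 = 0.5963·(-1) + (-0.5963)·(-4) + 0.4472·(-2) + (-0.2981)·(-4) = 2.0870.
u_2 = w_2 − 2.0870·e_1 = (-2.2444, -2.7556, -2.9333, -3.3778).
‖u_2‖ = 5.7135, so e_2 = (-0.3928, -0.4823, -0.5134, -0.5912).
e_1·w_3 = 0.5963·2 + (-0.5963)·(-1) + 0.4472·3 + (-0.2981)·3 = 2.2361; e_2·w_3 = (-0.3928)·2 + (-0.4823)·(-1) + (-0.5134)·3 + (-0.5912)·3 = -3.6171.
u_3 = w_3 − 2.2361·e_1 + 3.6171·e_2 = (-0.7543, -1.4112, 0.1430, 1.5283).
‖u_3‖ = 2.2173, so e_3 = (-0.3402, -0.6364, 0.0645, 0.6892).
Qᵀb = (-2.3851, 2.0964, -5.9008).
Back-substitute: x_3 = -5.9008/2.2173 = -2.6613.
x_2 = (2.0964 + 3.6171·(-2.6613))/5.7135 = -1.3179.
x_1 = (-2.3851 − 2.0870·(-1.3179) − 2.2361·(-2.6613))/6.7082 = 0.9416.

x = (0.9416, -1.3179, -2.6613)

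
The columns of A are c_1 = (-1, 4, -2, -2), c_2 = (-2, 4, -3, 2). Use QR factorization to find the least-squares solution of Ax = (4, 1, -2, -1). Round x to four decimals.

e_1 = c_1/‖c_1‖ = (-1, 4, -2, -2)/5.0000 = (-0.2000, 0.8000, -0.4000, -0.4000).
r_{12} = e_1·c_2 = 4.0000.
u_2 = c_2 − 4.0000·e_1 = (-1.2000, 0.8000, -1.4000, 3.6000).
‖u_2‖ = 4.1231, so e_2 = (-0.2910, 0.1940, -0.3395, 0.8731).
Qᵀb = (1.2000, -1.1642).
Back-substitute: x_2 = -1.1642/4.1231 = -0.2824.
x_1 = (1.2000 − 4.0000·(-0.2824))/5.0000 = 0.4659.

x = (0.4659, -0.2824)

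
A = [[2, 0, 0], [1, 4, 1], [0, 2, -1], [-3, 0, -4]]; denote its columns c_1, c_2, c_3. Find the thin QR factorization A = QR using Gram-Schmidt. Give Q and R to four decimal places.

c_1 = (2, 1, 0, -3); ‖c_1‖ = 3.7417, so q_1 = (0.5345, 0.2673, 0.0000, -0.8018).
q_1·c_2 = 0.5345·0 + 0.2673·4 + 0.0000·2 + (-0.8018)·0 = 1.0690.
u_2 = c_2 − 1.0690·q_1 = (-0.5714, 3.7143, 2.0000, 0.8571).
‖u_2‖ = 4.3425, so q_2 = (-0.1316, 0.8553, 0.4606, 0.1974).
q_1·c_3 = 0.5345·0 + 0.2673·1 + 0.0000·(-1) + (-0.8018)·(-4) = 3.4744; q_2·c_3 = (-0.1316)·0 + 0.8553·1 + 0.4606·(-1) + 0.1974·(-4) = -0.3948.
u_3 = c_3 − 3.4744·q_1 + 0.3948·q_2 = (-1.9091, 0.4091, -0.8182, -1.1364).
‖u_3‖ = 2.4027, so q_3 = (-0.7946, 0.1703, -0.3405, -0.4730).

Q = [[0.5345, -0.1316, -0.7946], [0.2673, 0.8553, 0.1703], [0.0000, 0.4606, -0.3405], [-0.8018, 0.1974, -0.4730]], R = [[3.7417, 1.0690, 3.4744], [0.0000, 4.3425, -0.3948], [0.0000, 0.0000, 2.4027]]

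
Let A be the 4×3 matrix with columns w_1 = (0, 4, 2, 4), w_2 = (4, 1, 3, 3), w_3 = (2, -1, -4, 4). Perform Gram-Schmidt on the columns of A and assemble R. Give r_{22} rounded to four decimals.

q_1 = w_1/‖w_1‖ = (0, 4, 2, 4)/6.0000 = (0.0000, 0.6667, 0.3333, 0.6667).
r_{12} = q_1·w_2 = 3.6667.
u_2 = w_2 − 3.6667·q_1 = (4.0000, -1.4444, 1.7778, 0.5556).
r_{22} = ‖u_2‖ = 4.6428.

r_{22} = 4.6428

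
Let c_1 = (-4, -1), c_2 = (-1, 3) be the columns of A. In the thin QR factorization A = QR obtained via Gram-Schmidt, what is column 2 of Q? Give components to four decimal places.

q_2 = (-0.2425, 0.9701)

c_1 = (-4, -1); ‖c_1‖ = 4.1231, so q_1 = (-0.9701, -0.2425).
q_1·c_2 = (-0.9701)·(-1) + (-0.2425)·3 = 0.2425.
u_2 = c_2 − 0.2425·q_1 = (-0.7647, 3.0588).
‖u_2‖ = 3.1530, so q_2 = (-0.2425, 0.9701).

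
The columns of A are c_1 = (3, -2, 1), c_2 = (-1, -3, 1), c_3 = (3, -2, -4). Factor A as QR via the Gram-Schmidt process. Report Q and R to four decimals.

Q = [[0.8018, -0.5915, 0.0851], [-0.5345, -0.7735, -0.3405], [0.2673, 0.2275, -0.9364]], R = [[3.7417, 1.0690, 2.4054], [0.0000, 3.1396, -1.1375], [0.0000, 0.0000, 4.6819]]

c_1 = (3, -2, 1); ‖c_1‖ = 3.7417, so e_1 = (0.8018, -0.5345, 0.2673).
e_1·c_2 = 0.8018·(-1) + (-0.5345)·(-3) + 0.2673·1 = 1.0690.
u_2 = c_2 − 1.0690·e_1 = (-1.8571, -2.4286, 0.7143).
‖u_2‖ = 3.1396, so e_2 = (-0.5915, -0.7735, 0.2275).
e_1·c_3 = 0.8018·3 + (-0.5345)·(-2) + 0.2673·(-4) = 2.4054; e_2·c_3 = (-0.5915)·3 + (-0.7735)·(-2) + 0.2275·(-4) = -1.1375.
u_3 = c_3 − 2.4054·e_1 + 1.1375·e_2 = (0.3986, -1.5942, -4.3841).
‖u_3‖ = 4.6819, so e_3 = (0.0851, -0.3405, -0.9364).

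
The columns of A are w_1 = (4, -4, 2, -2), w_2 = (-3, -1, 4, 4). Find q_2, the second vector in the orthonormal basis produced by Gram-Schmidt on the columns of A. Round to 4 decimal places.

q_2 = (-0.3461, -0.2832, 0.6922, 0.5664)

q_1 = w_1/‖w_1‖ = (4, -4, 2, -2)/6.3246 = (0.6325, -0.6325, 0.3162, -0.3162).
r_{12} = q_1·w_2 = -1.2649.
u_2 = w_2 + 1.2649·q_1 = (-2.2000, -1.8000, 4.4000, 3.6000).
‖u_2‖ = 6.3561, so q_2 = (-0.3461, -0.2832, 0.6922, 0.5664).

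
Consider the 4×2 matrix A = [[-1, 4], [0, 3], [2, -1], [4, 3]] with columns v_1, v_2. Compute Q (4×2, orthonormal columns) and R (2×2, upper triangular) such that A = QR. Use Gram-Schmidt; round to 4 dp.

Q = [[-0.2182, 0.7428], [0.0000, 0.5200], [0.4364, -0.2724], [0.8729, 0.3219]], R = [[4.5826, 1.3093], [0.0000, 5.7694]]

v_1 = (-1, 0, 2, 4); ‖v_1‖ = 4.5826, so q_1 = (-0.2182, 0.0000, 0.4364, 0.8729).
q_1·v_2 = (-0.2182)·4 + 0.0000·3 + 0.4364·(-1) + 0.8729·3 = 1.3093.
u_2 = v_2 − 1.3093·q_1 = (4.2857, 3.0000, -1.5714, 1.8571).
‖u_2‖ = 5.7694, so q_2 = (0.7428, 0.5200, -0.2724, 0.3219).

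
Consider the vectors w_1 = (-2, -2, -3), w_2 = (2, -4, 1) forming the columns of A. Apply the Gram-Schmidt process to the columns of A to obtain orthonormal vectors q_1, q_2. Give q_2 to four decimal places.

w_1 = (-2, -2, -3); ‖w_1‖ = 4.1231, so q_1 = (-0.4851, -0.4851, -0.7276).
q_1·w_2 = (-0.4851)·2 + (-0.4851)·(-4) + (-0.7276)·1 = 0.2425.
u_2 = w_2 − 0.2425·q_1 = (2.1176, -3.8824, 1.1765).
‖u_2‖ = 4.5762, so q_2 = (0.4628, -0.8484, 0.2571).

q_2 = (0.4628, -0.8484, 0.2571)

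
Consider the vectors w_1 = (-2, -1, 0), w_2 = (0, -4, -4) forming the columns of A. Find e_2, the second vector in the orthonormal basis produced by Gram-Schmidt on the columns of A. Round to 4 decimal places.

w_1 = (-2, -1, 0); ‖w_1‖ = 2.2361, so e_1 = (-0.8944, -0.4472, 0.0000).
e_1·w_2 = (-0.8944)·0 + (-0.4472)·(-4) + 0.0000·(-4) = 1.7889.
u_2 = w_2 − 1.7889·e_1 = (1.6000, -3.2000, -4.0000).
‖u_2‖ = 5.3666, so e_2 = (0.2981, -0.5963, -0.7454).

e_2 = (0.2981, -0.5963, -0.7454)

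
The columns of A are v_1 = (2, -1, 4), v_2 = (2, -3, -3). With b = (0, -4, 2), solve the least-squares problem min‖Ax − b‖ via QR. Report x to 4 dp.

v_1 = (2, -1, 4); ‖v_1‖ = 4.5826, so q_1 = (0.4364, -0.2182, 0.8729).
q_1·v_2 = 0.4364·2 + (-0.2182)·(-3) + 0.8729·(-3) = -1.0911.
u_2 = v_2 + 1.0911·q_1 = (2.4762, -3.2381, -2.0476).
‖u_2‖ = 4.5617, so q_2 = (0.5428, -0.7098, -0.4489).
Qᵀb = (2.6186, 1.9416).
Back-substitute: x_2 = 1.9416/4.5617 = 0.4256.
x_1 = (2.6186 + 1.0911·0.4256)/4.5826 = 0.6728.

x = (0.6728, 0.4256)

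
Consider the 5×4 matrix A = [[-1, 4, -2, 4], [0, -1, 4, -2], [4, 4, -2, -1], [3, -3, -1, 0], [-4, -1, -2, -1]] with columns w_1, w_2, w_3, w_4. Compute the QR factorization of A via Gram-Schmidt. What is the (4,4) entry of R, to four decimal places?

w_1 = (-1, 0, 4, 3, -4); ‖w_1‖ = 6.4807, so q_1 = (-0.1543, 0.0000, 0.6172, 0.4629, -0.6172).
q_1·w_2 = (-0.1543)·4 + 0.0000·(-1) + 0.6172·4 + 0.4629·(-3) + (-0.6172)·(-1) = 1.0801.
u_2 = w_2 − 1.0801·q_1 = (4.1667, -1.0000, 3.3333, -3.5000, -0.3333).
‖u_2‖ = 6.4679, so q_2 = (0.6442, -0.1546, 0.5154, -0.5411, -0.0515).
q_1·w_3 = (-0.1543)·(-2) + 0.0000·4 + 0.6172·(-2) + 0.4629·(-1) + (-0.6172)·(-2) = -0.1543; q_2·w_3 = 0.6442·(-2) + (-0.1546)·4 + 0.5154·(-2) + (-0.5411)·(-1) + (-0.0515)·(-2) = -2.2934.
u_3 = w_3 + 0.1543·q_1 + 2.2934·q_2 = (-0.5464, 3.6454, -0.7228, -2.1696, -2.2134).
‖u_3‖ = 4.8700, so q_3 = (-0.1122, 0.7486, -0.1484, -0.4455, -0.4545).
q_1·w_4 = (-0.1543)·4 + 0.0000·(-2) + 0.6172·(-1) + 0.4629·0 + (-0.6172)·(-1) = -0.6172; q_2·w_4 = 0.6442·4 + (-0.1546)·(-2) + 0.5154·(-1) + (-0.5411)·0 + (-0.0515)·(-1) = 2.4222; q_3·w_4 = (-0.1122)·4 + 0.7486·(-2) + (-0.1484)·(-1) + (-0.4455)·0 + (-0.4545)·(-1) = -1.3430.
u_4 = w_4 + 0.6172·q_1 − 2.4222·q_2 + 1.3430·q_3 = (2.1937, -0.6202, -2.0667, 0.9982, -1.8665).
r_{44} = ‖u_4‖ = 3.7347.

r_{44} = 3.7347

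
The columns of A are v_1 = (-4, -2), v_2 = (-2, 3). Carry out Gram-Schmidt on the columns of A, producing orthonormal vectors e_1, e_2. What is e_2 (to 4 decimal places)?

e_1 = v_1/‖v_1‖ = (-4, -2)/4.4721 = (-0.8944, -0.4472).
r_{12} = e_1·v_2 = 0.4472.
u_2 = v_2 − 0.4472·e_1 = (-1.6000, 3.2000).
‖u_2‖ = 3.5777, so e_2 = (-0.4472, 0.8944).

e_2 = (-0.4472, 0.8944)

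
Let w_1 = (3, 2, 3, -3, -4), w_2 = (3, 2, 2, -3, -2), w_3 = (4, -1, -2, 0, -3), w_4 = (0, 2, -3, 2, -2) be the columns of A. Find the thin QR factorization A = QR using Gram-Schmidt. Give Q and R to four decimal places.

e_1 = w_1/‖w_1‖ = (3, 2, 3, -3, -4)/6.8557 = (0.4376, 0.2917, 0.4376, -0.4376, -0.5835).
r_{12} = e_1·w_2 = 5.2511.
u_2 = w_2 − 5.2511·e_1 = (0.7021, 0.4681, -0.2979, -0.7021, 1.0638).
‖u_2‖ = 1.5574, so e_2 = (0.4508, 0.3006, -0.1913, -0.4508, 0.6831).
r_{13} = e_1·w_3 = 2.3338; r_{23} = e_2·w_3 = -0.1639.
u_3 = w_3 − 2.3338·e_1 + 0.1639·e_2 = (3.0526, -1.6316, -3.0526, 0.9474, -1.5263).
‖u_3‖ = 4.9524, so e_3 = (0.6164, -0.3295, -0.6164, 0.1913, -0.3082).
r_{14} = e_1·w_4 = -0.4376; r_{24} = e_2·w_4 = -1.0929; r_{34} = e_3·w_4 = 2.1893.
u_4 = w_4 + 0.4376·e_1 + 1.0929·e_2 − 2.1893·e_3 = (-0.6652, 3.1774, -1.6681, 0.8970, -0.8340).
‖u_4‖ = 3.8498, so e_4 = (-0.1728, 0.8253, -0.4333, 0.2330, -0.2166).

Q = [[0.4376, 0.4508, 0.6164, -0.1728], [0.2917, 0.3006, -0.3295, 0.8253], [0.4376, -0.1913, -0.6164, -0.4333], [-0.4376, -0.4508, 0.1913, 0.2330], [-0.5835, 0.6831, -0.3082, -0.2166]], R = [[6.8557, 5.2511, 2.3338, -0.4376], [0.0000, 1.5574, -0.1639, -1.0929], [0.0000, 0.0000, 4.9524, 2.1893], [0.0000, 0.0000, 0.0000, 3.8498]]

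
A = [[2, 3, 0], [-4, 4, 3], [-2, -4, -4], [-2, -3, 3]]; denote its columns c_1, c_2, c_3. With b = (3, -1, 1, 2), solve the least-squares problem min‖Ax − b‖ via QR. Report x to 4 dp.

c_1 = (2, -4, -2, -2); ‖c_1‖ = 5.2915, so e_1 = (0.3780, -0.7559, -0.3780, -0.3780).
e_1·c_2 = 0.3780·3 + (-0.7559)·4 + (-0.3780)·(-4) + (-0.3780)·(-3) = 0.7559.
u_2 = c_2 − 0.7559·e_1 = (2.7143, 4.5714, -3.7143, -2.7143).
‖u_2‖ = 7.0305, so e_2 = (0.3861, 0.6502, -0.5283, -0.3861).
e_1·c_3 = 0.3780·0 + (-0.7559)·3 + (-0.3780)·(-4) + (-0.3780)·3 = -1.8898; e_2·c_3 = 0.3861·0 + 0.6502·3 + (-0.5283)·(-4) + (-0.3861)·3 = 2.9057.
u_3 = c_3 + 1.8898·e_1 − 2.9057·e_2 = (-0.4075, -0.3179, -3.1792, 3.4075).
‖u_3‖ = 4.6889, so e_3 = (-0.0869, -0.0678, -0.6780, 0.7267).
Qᵀb = (0.7559, -0.7925, 0.5825).
Back-substitute: x_3 = 0.5825/4.6889 = 0.1242.
x_2 = (-0.7925 − 2.9057·0.1242)/7.0305 = -0.1641.
x_1 = (0.7559 − 0.7559·(-0.1641) + 1.8898·0.1242)/5.2915 = 0.2107.

x = (0.2107, -0.1641, 0.1242)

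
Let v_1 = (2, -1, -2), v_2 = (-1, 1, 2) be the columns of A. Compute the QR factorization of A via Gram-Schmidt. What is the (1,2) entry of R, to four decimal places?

q_1 = v_1/‖v_1‖ = (2, -1, -2)/3.0000 = (0.6667, -0.3333, -0.6667).
r_{12} = q_1·v_2 = -2.3333.

r_{12} = -2.3333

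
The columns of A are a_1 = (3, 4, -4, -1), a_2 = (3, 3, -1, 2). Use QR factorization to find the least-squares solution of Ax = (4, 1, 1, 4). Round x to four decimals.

q_1 = a_1/‖a_1‖ = (3, 4, -4, -1)/6.4807 = (0.4629, 0.6172, -0.6172, -0.1543).
r_{12} = q_1·a_2 = 3.5490.
u_2 = a_2 − 3.5490·q_1 = (1.3571, 0.8095, 1.1905, 2.5476).
‖u_2‖ = 3.2256, so q_2 = (0.4207, 0.2510, 0.3691, 0.7898).
Qᵀb = (1.2344, 5.4622).
Back-substitute: x_2 = 5.4622/3.2256 = 1.6934.
x_1 = (1.2344 − 3.5490·1.6934)/6.4807 = -0.7368.

x = (-0.7368, 1.6934)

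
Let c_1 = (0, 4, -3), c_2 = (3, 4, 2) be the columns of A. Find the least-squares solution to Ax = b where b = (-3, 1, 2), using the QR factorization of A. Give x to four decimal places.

c_1 = (0, 4, -3); ‖c_1‖ = 5.0000, so e_1 = (0.0000, 0.8000, -0.6000).
e_1·c_2 = 0.0000·3 + 0.8000·4 + (-0.6000)·2 = 2.0000.
u_2 = c_2 − 2.0000·e_1 = (3.0000, 2.4000, 3.2000).
‖u_2‖ = 5.0000, so e_2 = (0.6000, 0.4800, 0.6400).
Qᵀb = (-0.4000, -0.0400).
Back-substitute: x_2 = -0.0400/5.0000 = -0.0080.
x_1 = (-0.4000 − 2.0000·(-0.0080))/5.0000 = -0.0768.

x = (-0.0768, -0.0080)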